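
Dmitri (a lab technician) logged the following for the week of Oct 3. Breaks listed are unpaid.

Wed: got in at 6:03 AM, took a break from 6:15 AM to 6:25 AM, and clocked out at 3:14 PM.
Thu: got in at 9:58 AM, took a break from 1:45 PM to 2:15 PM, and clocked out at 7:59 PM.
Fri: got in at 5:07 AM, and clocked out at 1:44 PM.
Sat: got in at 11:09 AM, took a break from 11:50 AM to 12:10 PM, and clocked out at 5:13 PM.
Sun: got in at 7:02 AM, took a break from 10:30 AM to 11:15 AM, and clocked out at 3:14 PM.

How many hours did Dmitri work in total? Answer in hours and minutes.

Wed: 6:03 AM–3:14 PM = 9 h 11 min; less 10 min break → 9 h 1 min
Thu: 9:58 AM–7:59 PM = 10 h 1 min; less 30 min break → 9 h 31 min
Fri: 5:07 AM–1:44 PM = 8 h 37 min
Sat: 11:09 AM–5:13 PM = 6 h 4 min; less 20 min break → 5 h 44 min
Sun: 7:02 AM–3:14 PM = 8 h 12 min; less 45 min break → 7 h 27 min
Total: 9 h 1 min + 9 h 31 min + 8 h 37 min + 5 h 44 min + 7 h 27 min = 40 h 20 min.

40 h 20 min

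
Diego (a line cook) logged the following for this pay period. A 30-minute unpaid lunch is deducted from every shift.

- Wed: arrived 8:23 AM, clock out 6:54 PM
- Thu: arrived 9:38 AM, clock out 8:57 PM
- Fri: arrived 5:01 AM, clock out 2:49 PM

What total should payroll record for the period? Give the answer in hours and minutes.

Wed: 8:23 AM–6:54 PM = 10 h 31 min; less 30 min break → 10 h 1 min
Thu: 9:38 AM–8:57 PM = 11 h 19 min; less 30 min break → 10 h 49 min
Fri: 5:01 AM–2:49 PM = 9 h 48 min; less 30 min break → 9 h 18 min
Total: 10 h 1 min + 10 h 49 min + 9 h 18 min = 30 h 8 min.

30 h 8 min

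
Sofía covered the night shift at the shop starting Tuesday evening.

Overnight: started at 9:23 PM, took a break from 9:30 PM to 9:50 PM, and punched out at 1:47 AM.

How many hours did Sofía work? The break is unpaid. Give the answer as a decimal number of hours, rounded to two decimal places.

Overnight: 9:23 PM → midnight = 2 h 37 min; midnight → 1:47 AM = 1 h 47 min; span 4 h 24 min; less 20 min break → 4 h 4 min

4.07 hours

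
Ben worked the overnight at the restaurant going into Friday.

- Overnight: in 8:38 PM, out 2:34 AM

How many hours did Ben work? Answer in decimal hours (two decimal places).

Overnight: 8:38 PM → midnight = 3 h 22 min; midnight → 2:34 AM = 2 h 34 min; span 5 h 56 min

5.93 hours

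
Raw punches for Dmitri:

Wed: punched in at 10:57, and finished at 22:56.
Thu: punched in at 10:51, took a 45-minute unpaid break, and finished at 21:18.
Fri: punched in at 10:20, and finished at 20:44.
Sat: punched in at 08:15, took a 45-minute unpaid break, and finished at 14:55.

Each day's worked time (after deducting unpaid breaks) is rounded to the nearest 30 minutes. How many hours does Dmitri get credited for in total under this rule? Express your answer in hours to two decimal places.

38.00 hours

Wed: 10:57–22:56 = 11 h 59 min → rounds to 12 h 0 min
Thu: 10:51–21:18 = 10 h 27 min − 45 min = 9 h 42 min → rounds to 9 h 30 min
Fri: 10:20–20:44 = 10 h 24 min → rounds to 10 h 30 min
Sat: 08:15–14:55 = 6 h 40 min − 45 min = 5 h 55 min → rounds to 6 h 0 min
Total credited: 38 h 0 min.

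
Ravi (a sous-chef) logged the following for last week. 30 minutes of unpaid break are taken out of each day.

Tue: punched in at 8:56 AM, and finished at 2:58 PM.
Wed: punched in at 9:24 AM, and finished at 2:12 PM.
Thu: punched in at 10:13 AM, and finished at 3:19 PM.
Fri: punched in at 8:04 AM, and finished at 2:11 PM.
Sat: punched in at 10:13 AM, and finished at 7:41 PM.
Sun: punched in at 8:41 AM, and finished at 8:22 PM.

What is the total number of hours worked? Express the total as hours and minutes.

Tue: 8:56 AM–2:58 PM = 6 h 2 min; less 30 min break → 5 h 32 min
Wed: 9:24 AM–2:12 PM = 4 h 48 min; less 30 min break → 4 h 18 min
Thu: 10:13 AM–3:19 PM = 5 h 6 min; less 30 min break → 4 h 36 min
Fri: 8:04 AM–2:11 PM = 6 h 7 min; less 30 min break → 5 h 37 min
Sat: 10:13 AM–7:41 PM = 9 h 28 min; less 30 min break → 8 h 58 min
Sun: 8:41 AM–8:22 PM = 11 h 41 min; less 30 min break → 11 h 11 min
Total: 5 h 32 min + 4 h 18 min + 4 h 36 min + 5 h 37 min + 8 h 58 min + 11 h 11 min = 40 h 12 min.

40 h 12 min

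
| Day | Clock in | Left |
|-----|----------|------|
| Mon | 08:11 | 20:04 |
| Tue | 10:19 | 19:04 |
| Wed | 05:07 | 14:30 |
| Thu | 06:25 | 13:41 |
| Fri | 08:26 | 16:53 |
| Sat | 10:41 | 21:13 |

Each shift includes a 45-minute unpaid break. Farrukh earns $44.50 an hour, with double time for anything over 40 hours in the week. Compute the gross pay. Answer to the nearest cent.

Mon: 08:11–20:04 = 11 h 53 min; less 45 min break → 11 h 8 min
Tue: 10:19–19:04 = 8 h 45 min; less 45 min break → 8 h 0 min
Wed: 05:07–14:30 = 9 h 23 min; less 45 min break → 8 h 38 min
Thu: 06:25–13:41 = 7 h 16 min; less 45 min break → 6 h 31 min
Fri: 08:26–16:53 = 8 h 27 min; less 45 min break → 7 h 42 min
Sat: 10:41–21:13 = 10 h 32 min; less 45 min break → 9 h 47 min
Total worked: 51 h 46 min = 3106 min.
Regular 40 h 0 min = 2400 min at $44.50/h; overtime 11 h 46 min = 706 min at $89.00/h.
Pay = (2400 × $44.50 + 706 × $89.00) ÷ 60 = $2827.23.

$2827.23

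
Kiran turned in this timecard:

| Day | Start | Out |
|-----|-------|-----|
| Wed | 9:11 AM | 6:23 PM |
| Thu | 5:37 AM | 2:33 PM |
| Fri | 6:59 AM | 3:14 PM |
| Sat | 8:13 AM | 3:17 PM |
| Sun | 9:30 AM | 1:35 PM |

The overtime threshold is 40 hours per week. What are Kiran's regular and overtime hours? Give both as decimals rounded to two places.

Regular 37.53 hours, overtime 0.00 hours

Wed: 9:11 AM–6:23 PM = 9 h 12 min
Thu: 5:37 AM–2:33 PM = 8 h 56 min
Fri: 6:59 AM–3:14 PM = 8 h 15 min
Sat: 8:13 AM–3:17 PM = 7 h 4 min
Sun: 9:30 AM–1:35 PM = 4 h 5 min
Total worked: 37 h 32 min = 37.53 h.
Threshold 40 h → overtime 0 h 0 min, regular 37 h 32 min.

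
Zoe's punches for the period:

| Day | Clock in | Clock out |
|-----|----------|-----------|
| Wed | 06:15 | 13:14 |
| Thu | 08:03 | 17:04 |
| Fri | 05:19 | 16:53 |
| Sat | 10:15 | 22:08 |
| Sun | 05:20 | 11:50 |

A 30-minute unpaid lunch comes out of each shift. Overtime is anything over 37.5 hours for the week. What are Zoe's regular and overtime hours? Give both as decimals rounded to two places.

Wed: 06:15–13:14 = 6 h 59 min; less 30 min break → 6 h 29 min
Thu: 08:03–17:04 = 9 h 1 min; less 30 min break → 8 h 31 min
Fri: 05:19–16:53 = 11 h 34 min; less 30 min break → 11 h 4 min
Sat: 10:15–22:08 = 11 h 53 min; less 30 min break → 11 h 23 min
Sun: 05:20–11:50 = 6 h 30 min; less 30 min break → 6 h 0 min
Total worked: 43 h 27 min = 43.45 h.
Threshold 37.5 h → overtime 5 h 57 min, regular 37 h 30 min.

Regular 37.50 hours, overtime 5.95 hours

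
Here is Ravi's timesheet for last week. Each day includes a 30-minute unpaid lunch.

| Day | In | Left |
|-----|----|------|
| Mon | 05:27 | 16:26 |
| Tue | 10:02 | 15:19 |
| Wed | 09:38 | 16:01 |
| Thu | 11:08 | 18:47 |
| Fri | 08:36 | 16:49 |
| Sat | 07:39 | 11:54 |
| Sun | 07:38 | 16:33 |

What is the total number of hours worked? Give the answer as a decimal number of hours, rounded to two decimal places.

Mon: 05:27–16:26 = 10 h 59 min; less 30 min break → 10 h 29 min
Tue: 10:02–15:19 = 5 h 17 min; less 30 min break → 4 h 47 min
Wed: 09:38–16:01 = 6 h 23 min; less 30 min break → 5 h 53 min
Thu: 11:08–18:47 = 7 h 39 min; less 30 min break → 7 h 9 min
Fri: 08:36–16:49 = 8 h 13 min; less 30 min break → 7 h 43 min
Sat: 07:39–11:54 = 4 h 15 min; less 30 min break → 3 h 45 min
Sun: 07:38–16:33 = 8 h 55 min; less 30 min break → 8 h 25 min
Total: 10 h 29 min + 4 h 47 min + 5 h 53 min + 7 h 9 min + 7 h 43 min + 3 h 45 min + 8 h 25 min = 48 h 11 min.

48.18 hours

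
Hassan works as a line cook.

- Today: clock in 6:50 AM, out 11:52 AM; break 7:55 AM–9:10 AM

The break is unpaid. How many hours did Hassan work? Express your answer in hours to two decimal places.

Today: 6:50 AM–11:52 AM = 5 h 2 min; less 75 min break → 3 h 47 min

3.78 hours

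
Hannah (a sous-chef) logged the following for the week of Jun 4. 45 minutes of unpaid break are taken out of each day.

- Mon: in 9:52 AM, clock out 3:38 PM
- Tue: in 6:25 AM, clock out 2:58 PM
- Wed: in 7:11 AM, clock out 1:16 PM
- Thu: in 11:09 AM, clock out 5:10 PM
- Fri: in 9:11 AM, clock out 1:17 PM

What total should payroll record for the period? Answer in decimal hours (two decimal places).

Mon: 9:52 AM–3:38 PM = 5 h 46 min; less 45 min break → 5 h 1 min
Tue: 6:25 AM–2:58 PM = 8 h 33 min; less 45 min break → 7 h 48 min
Wed: 7:11 AM–1:16 PM = 6 h 5 min; less 45 min break → 5 h 20 min
Thu: 11:09 AM–5:10 PM = 6 h 1 min; less 45 min break → 5 h 16 min
Fri: 9:11 AM–1:17 PM = 4 h 6 min; less 45 min break → 3 h 21 min
Total: 5 h 1 min + 7 h 48 min + 5 h 20 min + 5 h 16 min + 3 h 21 min = 26 h 46 min.

26.77 hours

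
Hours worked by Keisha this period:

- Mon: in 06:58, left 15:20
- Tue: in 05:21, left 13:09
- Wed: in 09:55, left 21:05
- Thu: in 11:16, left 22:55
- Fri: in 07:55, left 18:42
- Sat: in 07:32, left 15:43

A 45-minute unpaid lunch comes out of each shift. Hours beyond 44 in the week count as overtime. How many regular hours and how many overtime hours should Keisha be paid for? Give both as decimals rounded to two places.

Mon: 06:58–15:20 = 8 h 22 min; less 45 min break → 7 h 37 min
Tue: 05:21–13:09 = 7 h 48 min; less 45 min break → 7 h 3 min
Wed: 09:55–21:05 = 11 h 10 min; less 45 min break → 10 h 25 min
Thu: 11:16–22:55 = 11 h 39 min; less 45 min break → 10 h 54 min
Fri: 07:55–18:42 = 10 h 47 min; less 45 min break → 10 h 2 min
Sat: 07:32–15:43 = 8 h 11 min; less 45 min break → 7 h 26 min
Total worked: 53 h 27 min = 53.45 h.
Threshold 44 h → overtime 9 h 27 min, regular 44 h 0 min.

Regular 44.00 hours, overtime 9.45 hours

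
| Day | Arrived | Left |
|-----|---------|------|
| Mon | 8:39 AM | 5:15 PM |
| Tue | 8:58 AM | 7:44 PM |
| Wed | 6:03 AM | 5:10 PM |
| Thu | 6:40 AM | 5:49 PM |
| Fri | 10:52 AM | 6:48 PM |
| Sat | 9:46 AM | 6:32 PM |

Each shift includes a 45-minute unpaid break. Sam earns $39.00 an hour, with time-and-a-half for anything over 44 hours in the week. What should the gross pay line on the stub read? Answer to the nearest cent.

$2291.25

Mon: 8:39 AM–5:15 PM = 8 h 36 min; less 45 min break → 7 h 51 min
Tue: 8:58 AM–7:44 PM = 10 h 46 min; less 45 min break → 10 h 1 min
Wed: 6:03 AM–5:10 PM = 11 h 7 min; less 45 min break → 10 h 22 min
Thu: 6:40 AM–5:49 PM = 11 h 9 min; less 45 min break → 10 h 24 min
Fri: 10:52 AM–6:48 PM = 7 h 56 min; less 45 min break → 7 h 11 min
Sat: 9:46 AM–6:32 PM = 8 h 46 min; less 45 min break → 8 h 1 min
Total worked: 53 h 50 min = 3230 min.
Regular 44 h 0 min = 2640 min at $39.00/h; overtime 9 h 50 min = 590 min at $58.50/h.
Pay = (2640 × $39.00 + 590 × $58.50) ÷ 60 = $2291.25.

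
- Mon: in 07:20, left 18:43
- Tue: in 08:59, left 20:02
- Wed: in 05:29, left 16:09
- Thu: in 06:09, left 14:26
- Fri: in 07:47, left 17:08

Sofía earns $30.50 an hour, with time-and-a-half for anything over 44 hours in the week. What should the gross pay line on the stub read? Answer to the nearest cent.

$1650.05

Mon: 07:20–18:43 = 11 h 23 min
Tue: 08:59–20:02 = 11 h 3 min
Wed: 05:29–16:09 = 10 h 40 min
Thu: 06:09–14:26 = 8 h 17 min
Fri: 07:47–17:08 = 9 h 21 min
Total worked: 50 h 44 min = 3044 min.
Regular 44 h 0 min = 2640 min at $30.50/h; overtime 6 h 44 min = 404 min at $45.75/h.
Pay = (2640 × $30.50 + 404 × $45.75) ÷ 60 = $1650.05.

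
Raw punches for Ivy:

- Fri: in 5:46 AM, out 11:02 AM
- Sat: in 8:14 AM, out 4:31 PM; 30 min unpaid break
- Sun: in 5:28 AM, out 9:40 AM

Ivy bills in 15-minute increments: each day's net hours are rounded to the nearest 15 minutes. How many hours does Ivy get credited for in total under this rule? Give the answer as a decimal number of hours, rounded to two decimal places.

Fri: 5:46 AM–11:02 AM = 5 h 16 min → rounds to 5 h 15 min
Sat: 8:14 AM–4:31 PM = 8 h 17 min − 30 min = 7 h 47 min → rounds to 7 h 45 min
Sun: 5:28 AM–9:40 AM = 4 h 12 min → rounds to 4 h 15 min
Total credited: 17 h 15 min.

17.25 hours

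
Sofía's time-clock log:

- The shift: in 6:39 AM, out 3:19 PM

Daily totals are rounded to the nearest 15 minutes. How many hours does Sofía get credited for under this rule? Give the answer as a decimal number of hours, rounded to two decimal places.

The shift: 6:39 AM–3:19 PM = 8 h 40 min → rounds to 8 h 45 min

8.75 hours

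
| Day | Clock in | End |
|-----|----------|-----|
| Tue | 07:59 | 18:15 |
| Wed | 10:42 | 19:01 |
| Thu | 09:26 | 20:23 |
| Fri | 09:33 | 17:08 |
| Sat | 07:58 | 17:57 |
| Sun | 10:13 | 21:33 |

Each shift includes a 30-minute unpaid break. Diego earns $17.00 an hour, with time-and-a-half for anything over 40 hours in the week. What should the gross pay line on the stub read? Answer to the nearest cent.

Tue: 07:59–18:15 = 10 h 16 min; less 30 min break → 9 h 46 min
Wed: 10:42–19:01 = 8 h 19 min; less 30 min break → 7 h 49 min
Thu: 09:26–20:23 = 10 h 57 min; less 30 min break → 10 h 27 min
Fri: 09:33–17:08 = 7 h 35 min; less 30 min break → 7 h 5 min
Sat: 07:58–17:57 = 9 h 59 min; less 30 min break → 9 h 29 min
Sun: 10:13–21:33 = 11 h 20 min; less 30 min break → 10 h 50 min
Total worked: 55 h 26 min = 3326 min.
Regular 40 h 0 min = 2400 min at $17.00/h; overtime 15 h 26 min = 926 min at $25.50/h.
Pay = (2400 × $17.00 + 926 × $25.50) ÷ 60 = $1073.55.

$1073.55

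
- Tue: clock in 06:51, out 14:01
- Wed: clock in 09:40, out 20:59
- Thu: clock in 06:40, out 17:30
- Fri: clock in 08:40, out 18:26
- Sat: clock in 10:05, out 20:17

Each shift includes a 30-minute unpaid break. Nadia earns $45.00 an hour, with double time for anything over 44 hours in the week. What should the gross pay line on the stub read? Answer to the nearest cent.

Tue: 06:51–14:01 = 7 h 10 min; less 30 min break → 6 h 40 min
Wed: 09:40–20:59 = 11 h 19 min; less 30 min break → 10 h 49 min
Thu: 06:40–17:30 = 10 h 50 min; less 30 min break → 10 h 20 min
Fri: 08:40–18:26 = 9 h 46 min; less 30 min break → 9 h 16 min
Sat: 10:05–20:17 = 10 h 12 min; less 30 min break → 9 h 42 min
Total worked: 46 h 47 min = 2807 min.
Regular 44 h 0 min = 2640 min at $45.00/h; overtime 2 h 47 min = 167 min at $90.00/h.
Pay = (2640 × $45.00 + 167 × $90.00) ÷ 60 = $2230.50.

$2230.50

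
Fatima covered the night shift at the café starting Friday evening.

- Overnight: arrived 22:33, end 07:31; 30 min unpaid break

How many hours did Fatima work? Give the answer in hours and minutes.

Overnight: 22:33 → midnight = 1 h 27 min; midnight → 07:31 = 7 h 31 min; span 8 h 58 min; less 30 min break → 8 h 28 min

8 h 28 min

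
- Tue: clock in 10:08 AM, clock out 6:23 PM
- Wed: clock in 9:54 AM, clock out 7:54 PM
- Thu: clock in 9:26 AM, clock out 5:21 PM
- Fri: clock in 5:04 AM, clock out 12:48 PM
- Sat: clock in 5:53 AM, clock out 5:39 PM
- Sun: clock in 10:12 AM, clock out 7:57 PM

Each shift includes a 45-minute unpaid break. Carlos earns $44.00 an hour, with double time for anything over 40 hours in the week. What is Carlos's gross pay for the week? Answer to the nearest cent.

Tue: 10:08 AM–6:23 PM = 8 h 15 min; less 45 min break → 7 h 30 min
Wed: 9:54 AM–7:54 PM = 10 h 0 min; less 45 min break → 9 h 15 min
Thu: 9:26 AM–5:21 PM = 7 h 55 min; less 45 min break → 7 h 10 min
Fri: 5:04 AM–12:48 PM = 7 h 44 min; less 45 min break → 6 h 59 min
Sat: 5:53 AM–5:39 PM = 11 h 46 min; less 45 min break → 11 h 1 min
Sun: 10:12 AM–7:57 PM = 9 h 45 min; less 45 min break → 9 h 0 min
Total worked: 50 h 55 min = 3055 min.
Regular 40 h 0 min = 2400 min at $44.00/h; overtime 10 h 55 min = 655 min at $88.00/h.
Pay = (2400 × $44.00 + 655 × $88.00) ÷ 60 = $2720.67.

$2720.67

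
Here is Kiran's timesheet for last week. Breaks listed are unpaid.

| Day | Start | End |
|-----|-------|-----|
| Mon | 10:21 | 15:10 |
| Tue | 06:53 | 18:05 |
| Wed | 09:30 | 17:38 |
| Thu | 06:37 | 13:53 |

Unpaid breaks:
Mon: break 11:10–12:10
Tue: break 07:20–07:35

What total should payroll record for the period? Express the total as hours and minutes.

Mon: 10:21–15:10 = 4 h 49 min; less 60 min break → 3 h 49 min
Tue: 06:53–18:05 = 11 h 12 min; less 15 min break → 10 h 57 min
Wed: 09:30–17:38 = 8 h 8 min
Thu: 06:37–13:53 = 7 h 16 min
Total: 3 h 49 min + 10 h 57 min + 8 h 8 min + 7 h 16 min = 30 h 10 min.

30 h 10 min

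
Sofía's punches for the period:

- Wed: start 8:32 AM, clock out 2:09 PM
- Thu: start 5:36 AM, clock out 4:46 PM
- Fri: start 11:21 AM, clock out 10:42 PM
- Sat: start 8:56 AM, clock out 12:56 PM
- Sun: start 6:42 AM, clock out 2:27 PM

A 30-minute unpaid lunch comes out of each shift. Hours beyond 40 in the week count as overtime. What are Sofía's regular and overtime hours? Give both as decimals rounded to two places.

Regular 37.38 hours, overtime 0.00 hours

Wed: 8:32 AM–2:09 PM = 5 h 37 min; less 30 min break → 5 h 7 min
Thu: 5:36 AM–4:46 PM = 11 h 10 min; less 30 min break → 10 h 40 min
Fri: 11:21 AM–10:42 PM = 11 h 21 min; less 30 min break → 10 h 51 min
Sat: 8:56 AM–12:56 PM = 4 h 0 min; less 30 min break → 3 h 30 min
Sun: 6:42 AM–2:27 PM = 7 h 45 min; less 30 min break → 7 h 15 min
Total worked: 37 h 23 min = 37.38 h.
Threshold 40 h → overtime 0 h 0 min, regular 37 h 23 min.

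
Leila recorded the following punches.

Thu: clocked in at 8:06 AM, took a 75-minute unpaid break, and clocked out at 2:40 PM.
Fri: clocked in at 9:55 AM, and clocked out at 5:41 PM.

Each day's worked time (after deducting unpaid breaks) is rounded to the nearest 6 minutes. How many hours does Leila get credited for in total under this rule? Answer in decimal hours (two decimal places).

Thu: 8:06 AM–2:40 PM = 6 h 34 min − 75 min = 5 h 19 min → rounds to 5 h 18 min
Fri: 9:55 AM–5:41 PM = 7 h 46 min → rounds to 7 h 48 min
Total credited: 13 h 6 min.

13.10 hours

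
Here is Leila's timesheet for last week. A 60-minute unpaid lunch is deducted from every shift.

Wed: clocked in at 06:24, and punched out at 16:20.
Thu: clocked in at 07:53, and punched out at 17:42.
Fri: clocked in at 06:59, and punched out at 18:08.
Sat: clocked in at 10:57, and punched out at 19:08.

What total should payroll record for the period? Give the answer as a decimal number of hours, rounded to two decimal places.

Wed: 06:24–16:20 = 9 h 56 min; less 60 min break → 8 h 56 min
Thu: 07:53–17:42 = 9 h 49 min; less 60 min break → 8 h 49 min
Fri: 06:59–18:08 = 11 h 9 min; less 60 min break → 10 h 9 min
Sat: 10:57–19:08 = 8 h 11 min; less 60 min break → 7 h 11 min
Total: 8 h 56 min + 8 h 49 min + 10 h 9 min + 7 h 11 min = 35 h 5 min.

35.08 hours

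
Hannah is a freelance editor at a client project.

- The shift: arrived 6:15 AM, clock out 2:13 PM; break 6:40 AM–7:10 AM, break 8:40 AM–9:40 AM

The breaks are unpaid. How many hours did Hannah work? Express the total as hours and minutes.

The shift: 6:15 AM–2:13 PM = 7 h 58 min; less 90 min break → 6 h 28 min

6 h 28 min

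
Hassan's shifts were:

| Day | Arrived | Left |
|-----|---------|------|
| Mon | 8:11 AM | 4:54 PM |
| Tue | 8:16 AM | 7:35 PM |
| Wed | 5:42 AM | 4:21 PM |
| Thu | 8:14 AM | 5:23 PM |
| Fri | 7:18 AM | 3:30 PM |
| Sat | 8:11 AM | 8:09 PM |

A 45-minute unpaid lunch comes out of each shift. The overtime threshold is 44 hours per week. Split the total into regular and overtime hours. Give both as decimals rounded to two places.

Mon: 8:11 AM–4:54 PM = 8 h 43 min; less 45 min break → 7 h 58 min
Tue: 8:16 AM–7:35 PM = 11 h 19 min; less 45 min break → 10 h 34 min
Wed: 5:42 AM–4:21 PM = 10 h 39 min; less 45 min break → 9 h 54 min
Thu: 8:14 AM–5:23 PM = 9 h 9 min; less 45 min break → 8 h 24 min
Fri: 7:18 AM–3:30 PM = 8 h 12 min; less 45 min break → 7 h 27 min
Sat: 8:11 AM–8:09 PM = 11 h 58 min; less 45 min break → 11 h 13 min
Total worked: 55 h 30 min = 55.50 h.
Threshold 44 h → overtime 11 h 30 min, regular 44 h 0 min.

Regular 44.00 hours, overtime 11.50 hours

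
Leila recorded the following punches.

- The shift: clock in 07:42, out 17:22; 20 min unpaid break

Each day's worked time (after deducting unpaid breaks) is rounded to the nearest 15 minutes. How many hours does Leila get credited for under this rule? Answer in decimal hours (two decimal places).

9.25 hours

The shift: 07:42–17:22 = 9 h 40 min − 20 min = 9 h 20 min → rounds to 9 h 15 min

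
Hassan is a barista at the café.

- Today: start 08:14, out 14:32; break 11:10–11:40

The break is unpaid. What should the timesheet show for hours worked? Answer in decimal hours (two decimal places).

5.80 hours

Today: 08:14–14:32 = 6 h 18 min; less 30 min break → 5 h 48 min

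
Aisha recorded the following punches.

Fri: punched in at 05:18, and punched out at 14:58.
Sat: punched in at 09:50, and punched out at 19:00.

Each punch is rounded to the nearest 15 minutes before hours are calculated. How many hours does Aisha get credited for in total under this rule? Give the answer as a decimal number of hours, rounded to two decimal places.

19.00 hours

Fri: in 05:18→05:15, out 14:58→15:00; 9 h 45 min
Sat: in 09:50→09:45, out 19:00→19:00; 9 h 15 min
Total credited: 19 h 0 min.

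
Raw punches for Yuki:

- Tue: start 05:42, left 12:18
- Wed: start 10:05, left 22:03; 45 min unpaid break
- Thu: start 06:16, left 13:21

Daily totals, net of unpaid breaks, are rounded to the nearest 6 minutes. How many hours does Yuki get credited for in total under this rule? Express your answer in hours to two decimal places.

24.90 hours

Tue: 05:42–12:18 = 6 h 36 min → rounds to 6 h 36 min
Wed: 10:05–22:03 = 11 h 58 min − 45 min = 11 h 13 min → rounds to 11 h 12 min
Thu: 06:16–13:21 = 7 h 5 min → rounds to 7 h 6 min
Total credited: 24 h 54 min.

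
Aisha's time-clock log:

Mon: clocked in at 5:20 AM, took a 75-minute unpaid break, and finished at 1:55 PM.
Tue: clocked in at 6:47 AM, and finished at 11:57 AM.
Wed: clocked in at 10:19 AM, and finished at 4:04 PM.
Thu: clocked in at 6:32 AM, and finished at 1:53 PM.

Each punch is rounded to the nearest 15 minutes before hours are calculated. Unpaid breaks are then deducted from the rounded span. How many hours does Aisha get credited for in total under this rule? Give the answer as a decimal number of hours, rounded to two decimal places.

Mon: in 5:20 AM→5:15 AM, out 1:55 PM→2:00 PM; 8 h 45 min − 75 min = 7 h 30 min
Tue: in 6:47 AM→6:45 AM, out 11:57 AM→12:00 PM; 5 h 15 min
Wed: in 10:19 AM→10:15 AM, out 4:04 PM→4:00 PM; 5 h 45 min
Thu: in 6:32 AM→6:30 AM, out 1:53 PM→2:00 PM; 7 h 30 min
Total credited: 26 h 0 min.

26.00 hours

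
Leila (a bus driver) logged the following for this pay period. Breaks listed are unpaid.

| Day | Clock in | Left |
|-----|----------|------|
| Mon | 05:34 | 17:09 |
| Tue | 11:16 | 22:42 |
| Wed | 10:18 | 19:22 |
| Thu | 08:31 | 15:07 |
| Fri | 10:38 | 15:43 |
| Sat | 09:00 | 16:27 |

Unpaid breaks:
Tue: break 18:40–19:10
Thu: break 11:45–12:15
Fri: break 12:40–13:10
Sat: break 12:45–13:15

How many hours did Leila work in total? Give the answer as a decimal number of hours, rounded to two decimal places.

Mon: 05:34–17:09 = 11 h 35 min
Tue: 11:16–22:42 = 11 h 26 min; less 30 min break → 10 h 56 min
Wed: 10:18–19:22 = 9 h 4 min
Thu: 08:31–15:07 = 6 h 36 min; less 30 min break → 6 h 6 min
Fri: 10:38–15:43 = 5 h 5 min; less 30 min break → 4 h 35 min
Sat: 09:00–16:27 = 7 h 27 min; less 30 min break → 6 h 57 min
Total: 11 h 35 min + 10 h 56 min + 9 h 4 min + 6 h 6 min + 4 h 35 min + 6 h 57 min = 49 h 13 min.

49.22 hours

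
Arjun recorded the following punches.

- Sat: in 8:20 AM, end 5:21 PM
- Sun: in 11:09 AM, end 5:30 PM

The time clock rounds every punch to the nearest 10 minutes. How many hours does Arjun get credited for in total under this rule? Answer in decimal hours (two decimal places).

Sat: in 8:20 AM→8:20 AM, out 5:21 PM→5:20 PM; 9 h 0 min
Sun: in 11:09 AM→11:10 AM, out 5:30 PM→5:30 PM; 6 h 20 min
Total credited: 15 h 20 min.

15.33 hours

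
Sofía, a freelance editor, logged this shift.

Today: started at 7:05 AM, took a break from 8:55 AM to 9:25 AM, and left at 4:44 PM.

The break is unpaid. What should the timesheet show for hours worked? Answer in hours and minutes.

9 h 9 min

Today: 7:05 AM–4:44 PM = 9 h 39 min; less 30 min break → 9 h 9 min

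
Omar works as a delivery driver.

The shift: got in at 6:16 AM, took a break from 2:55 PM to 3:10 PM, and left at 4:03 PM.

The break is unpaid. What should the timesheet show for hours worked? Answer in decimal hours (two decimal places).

The shift: 6:16 AM–4:03 PM = 9 h 47 min; less 15 min break → 9 h 32 min

9.53 hours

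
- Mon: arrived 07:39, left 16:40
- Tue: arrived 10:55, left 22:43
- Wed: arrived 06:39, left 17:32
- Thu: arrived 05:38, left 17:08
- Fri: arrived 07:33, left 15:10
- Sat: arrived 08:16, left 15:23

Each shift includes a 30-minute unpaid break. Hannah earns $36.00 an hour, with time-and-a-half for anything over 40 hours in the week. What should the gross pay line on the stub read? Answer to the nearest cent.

$2246.40

Mon: 07:39–16:40 = 9 h 1 min; less 30 min break → 8 h 31 min
Tue: 10:55–22:43 = 11 h 48 min; less 30 min break → 11 h 18 min
Wed: 06:39–17:32 = 10 h 53 min; less 30 min break → 10 h 23 min
Thu: 05:38–17:08 = 11 h 30 min; less 30 min break → 11 h 0 min
Fri: 07:33–15:10 = 7 h 37 min; less 30 min break → 7 h 7 min
Sat: 08:16–15:23 = 7 h 7 min; less 30 min break → 6 h 37 min
Total worked: 54 h 56 min = 3296 min.
Regular 40 h 0 min = 2400 min at $36.00/h; overtime 14 h 56 min = 896 min at $54.00/h.
Pay = (2400 × $36.00 + 896 × $54.00) ÷ 60 = $2246.40.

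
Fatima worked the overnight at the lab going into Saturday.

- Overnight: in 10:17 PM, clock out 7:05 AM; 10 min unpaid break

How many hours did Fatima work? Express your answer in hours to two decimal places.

8.63 hours

Overnight: 10:17 PM → midnight = 1 h 43 min; midnight → 7:05 AM = 7 h 5 min; span 8 h 48 min; less 10 min break → 8 h 38 min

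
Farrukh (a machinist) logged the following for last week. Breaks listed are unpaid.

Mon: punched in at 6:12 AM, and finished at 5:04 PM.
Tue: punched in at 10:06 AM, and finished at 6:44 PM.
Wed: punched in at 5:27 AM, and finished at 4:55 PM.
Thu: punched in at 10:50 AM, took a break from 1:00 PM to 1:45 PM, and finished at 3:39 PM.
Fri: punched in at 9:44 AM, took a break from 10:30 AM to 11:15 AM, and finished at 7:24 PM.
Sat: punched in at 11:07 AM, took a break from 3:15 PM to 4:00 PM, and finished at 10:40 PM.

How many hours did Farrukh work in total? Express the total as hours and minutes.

54 h 45 min

Mon: 6:12 AM–5:04 PM = 10 h 52 min
Tue: 10:06 AM–6:44 PM = 8 h 38 min
Wed: 5:27 AM–4:55 PM = 11 h 28 min
Thu: 10:50 AM–3:39 PM = 4 h 49 min; less 45 min break → 4 h 4 min
Fri: 9:44 AM–7:24 PM = 9 h 40 min; less 45 min break → 8 h 55 min
Sat: 11:07 AM–10:40 PM = 11 h 33 min; less 45 min break → 10 h 48 min
Total: 10 h 52 min + 8 h 38 min + 11 h 28 min + 4 h 4 min + 8 h 55 min + 10 h 48 min = 54 h 45 min.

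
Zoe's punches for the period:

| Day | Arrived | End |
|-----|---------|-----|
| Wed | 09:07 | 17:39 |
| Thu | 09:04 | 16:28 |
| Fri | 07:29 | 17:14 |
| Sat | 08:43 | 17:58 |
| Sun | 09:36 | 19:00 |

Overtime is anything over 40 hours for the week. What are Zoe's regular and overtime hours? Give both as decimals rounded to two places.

Wed: 09:07–17:39 = 8 h 32 min
Thu: 09:04–16:28 = 7 h 24 min
Fri: 07:29–17:14 = 9 h 45 min
Sat: 08:43–17:58 = 9 h 15 min
Sun: 09:36–19:00 = 9 h 24 min
Total worked: 44 h 20 min = 44.33 h.
Threshold 40 h → overtime 4 h 20 min, regular 40 h 0 min.

Regular 40.00 hours, overtime 4.33 hours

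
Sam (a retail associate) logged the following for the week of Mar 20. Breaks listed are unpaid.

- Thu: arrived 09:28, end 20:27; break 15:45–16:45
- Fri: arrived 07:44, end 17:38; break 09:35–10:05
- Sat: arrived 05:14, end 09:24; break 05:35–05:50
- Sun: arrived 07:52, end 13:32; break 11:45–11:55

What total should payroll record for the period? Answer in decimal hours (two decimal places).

28.80 hours

Thu: 09:28–20:27 = 10 h 59 min; less 60 min break → 9 h 59 min
Fri: 07:44–17:38 = 9 h 54 min; less 30 min break → 9 h 24 min
Sat: 05:14–09:24 = 4 h 10 min; less 15 min break → 3 h 55 min
Sun: 07:52–13:32 = 5 h 40 min; less 10 min break → 5 h 30 min
Total: 9 h 59 min + 9 h 24 min + 3 h 55 min + 5 h 30 min = 28 h 48 min.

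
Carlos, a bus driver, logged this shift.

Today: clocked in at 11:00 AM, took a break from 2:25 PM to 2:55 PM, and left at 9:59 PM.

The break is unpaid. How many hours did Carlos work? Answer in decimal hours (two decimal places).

10.48 hours

Today: 11:00 AM–9:59 PM = 10 h 59 min; less 30 min break → 10 h 29 min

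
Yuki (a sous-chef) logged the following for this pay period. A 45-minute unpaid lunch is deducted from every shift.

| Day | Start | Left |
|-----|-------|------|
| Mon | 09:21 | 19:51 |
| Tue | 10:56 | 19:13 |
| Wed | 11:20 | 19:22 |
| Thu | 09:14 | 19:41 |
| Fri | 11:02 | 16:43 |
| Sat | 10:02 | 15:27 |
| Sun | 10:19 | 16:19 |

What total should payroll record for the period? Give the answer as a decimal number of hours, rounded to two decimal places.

Mon: 09:21–19:51 = 10 h 30 min; less 45 min break → 9 h 45 min
Tue: 10:56–19:13 = 8 h 17 min; less 45 min break → 7 h 32 min
Wed: 11:20–19:22 = 8 h 2 min; less 45 min break → 7 h 17 min
Thu: 09:14–19:41 = 10 h 27 min; less 45 min break → 9 h 42 min
Fri: 11:02–16:43 = 5 h 41 min; less 45 min break → 4 h 56 min
Sat: 10:02–15:27 = 5 h 25 min; less 45 min break → 4 h 40 min
Sun: 10:19–16:19 = 6 h 0 min; less 45 min break → 5 h 15 min
Total: 9 h 45 min + 7 h 32 min + 7 h 17 min + 9 h 42 min + 4 h 56 min + 4 h 40 min + 5 h 15 min = 49 h 7 min.

49.12 hours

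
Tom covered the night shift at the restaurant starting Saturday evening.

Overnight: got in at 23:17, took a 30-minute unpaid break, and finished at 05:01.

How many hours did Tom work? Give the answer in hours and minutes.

Overnight: 23:17 → midnight = 0 h 43 min; midnight → 05:01 = 5 h 1 min; span 5 h 44 min; less 30 min break → 5 h 14 min

5 h 14 min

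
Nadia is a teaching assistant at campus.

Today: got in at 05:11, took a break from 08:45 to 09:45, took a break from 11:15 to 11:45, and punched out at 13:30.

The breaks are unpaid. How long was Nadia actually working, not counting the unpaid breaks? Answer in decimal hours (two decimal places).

Today: 05:11–13:30 = 8 h 19 min; less 90 min break → 6 h 49 min

6.82 hours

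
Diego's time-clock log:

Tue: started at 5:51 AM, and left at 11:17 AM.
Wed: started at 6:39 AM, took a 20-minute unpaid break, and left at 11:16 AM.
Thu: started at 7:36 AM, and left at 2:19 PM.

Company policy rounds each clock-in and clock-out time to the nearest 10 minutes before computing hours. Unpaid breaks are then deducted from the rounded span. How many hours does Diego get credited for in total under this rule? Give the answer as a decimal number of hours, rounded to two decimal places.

16.50 hours

Tue: in 5:51 AM→5:50 AM, out 11:17 AM→11:20 AM; 5 h 30 min
Wed: in 6:39 AM→6:40 AM, out 11:16 AM→11:20 AM; 4 h 40 min − 20 min = 4 h 20 min
Thu: in 7:36 AM→7:40 AM, out 2:19 PM→2:20 PM; 6 h 40 min
Total credited: 16 h 30 min.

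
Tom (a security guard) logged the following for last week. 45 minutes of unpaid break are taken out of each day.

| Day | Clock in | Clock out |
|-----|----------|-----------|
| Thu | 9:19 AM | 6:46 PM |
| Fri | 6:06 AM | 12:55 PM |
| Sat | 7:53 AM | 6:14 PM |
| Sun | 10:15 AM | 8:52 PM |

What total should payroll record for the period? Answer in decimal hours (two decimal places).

34.23 hours

Thu: 9:19 AM–6:46 PM = 9 h 27 min; less 45 min break → 8 h 42 min
Fri: 6:06 AM–12:55 PM = 6 h 49 min; less 45 min break → 6 h 4 min
Sat: 7:53 AM–6:14 PM = 10 h 21 min; less 45 min break → 9 h 36 min
Sun: 10:15 AM–8:52 PM = 10 h 37 min; less 45 min break → 9 h 52 min
Total: 8 h 42 min + 6 h 4 min + 9 h 36 min + 9 h 52 min = 34 h 14 min.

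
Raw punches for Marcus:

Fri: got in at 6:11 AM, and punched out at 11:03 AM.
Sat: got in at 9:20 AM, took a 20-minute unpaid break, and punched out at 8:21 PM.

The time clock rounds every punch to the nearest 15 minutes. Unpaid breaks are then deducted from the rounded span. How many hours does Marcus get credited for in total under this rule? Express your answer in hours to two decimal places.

Fri: in 6:11 AM→6:15 AM, out 11:03 AM→11:00 AM; 4 h 45 min
Sat: in 9:20 AM→9:15 AM, out 8:21 PM→8:15 PM; 11 h 0 min − 20 min = 10 h 40 min
Total credited: 15 h 25 min.

15.42 hours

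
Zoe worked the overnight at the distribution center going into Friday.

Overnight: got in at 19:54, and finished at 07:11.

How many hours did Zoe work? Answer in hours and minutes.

11 h 17 min

Overnight: 19:54 → midnight = 4 h 6 min; midnight → 07:11 = 7 h 11 min; span 11 h 17 min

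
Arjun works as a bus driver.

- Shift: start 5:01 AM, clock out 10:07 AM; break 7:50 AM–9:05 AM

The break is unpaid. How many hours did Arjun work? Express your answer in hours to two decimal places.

3.85 hours

Shift: 5:01 AM–10:07 AM = 5 h 6 min; less 75 min break → 3 h 51 min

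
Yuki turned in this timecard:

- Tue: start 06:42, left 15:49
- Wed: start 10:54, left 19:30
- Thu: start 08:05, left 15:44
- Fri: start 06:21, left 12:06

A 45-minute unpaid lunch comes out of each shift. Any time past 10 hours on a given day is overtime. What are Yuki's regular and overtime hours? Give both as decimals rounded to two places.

Tue: 06:42–15:49 = 9 h 7 min; less 45 min break → 8 h 22 min
Wed: 10:54–19:30 = 8 h 36 min; less 45 min break → 7 h 51 min
Thu: 08:05–15:44 = 7 h 39 min; less 45 min break → 6 h 54 min
Fri: 06:21–12:06 = 5 h 45 min; less 45 min break → 5 h 0 min
Tue reg 8 h 22 min / OT 0 h 0 min; Wed reg 7 h 51 min / OT 0 h 0 min; Thu reg 6 h 54 min / OT 0 h 0 min; Fri reg 5 h 0 min / OT 0 h 0 min.
Totals: regular 28 h 7 min, overtime 0 h 0 min.

Regular 28.12 hours, overtime 0.00 hours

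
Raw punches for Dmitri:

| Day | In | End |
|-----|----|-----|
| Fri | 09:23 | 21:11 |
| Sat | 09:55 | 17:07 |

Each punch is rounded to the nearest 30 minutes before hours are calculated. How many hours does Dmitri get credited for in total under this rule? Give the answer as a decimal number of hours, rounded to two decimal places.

18.50 hours

Fri: in 09:23→09:30, out 21:11→21:00; 11 h 30 min
Sat: in 09:55→10:00, out 17:07→17:00; 7 h 0 min
Total credited: 18 h 30 min.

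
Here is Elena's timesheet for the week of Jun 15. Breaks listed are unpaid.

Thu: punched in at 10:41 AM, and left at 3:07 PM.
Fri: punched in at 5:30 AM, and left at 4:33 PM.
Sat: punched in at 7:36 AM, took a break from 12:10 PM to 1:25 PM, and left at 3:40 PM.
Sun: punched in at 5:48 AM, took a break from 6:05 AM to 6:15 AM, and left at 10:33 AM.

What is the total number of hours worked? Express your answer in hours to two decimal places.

26.88 hours

Thu: 10:41 AM–3:07 PM = 4 h 26 min
Fri: 5:30 AM–4:33 PM = 11 h 3 min
Sat: 7:36 AM–3:40 PM = 8 h 4 min; less 75 min break → 6 h 49 min
Sun: 5:48 AM–10:33 AM = 4 h 45 min; less 10 min break → 4 h 35 min
Total: 4 h 26 min + 11 h 3 min + 6 h 49 min + 4 h 35 min = 26 h 53 min.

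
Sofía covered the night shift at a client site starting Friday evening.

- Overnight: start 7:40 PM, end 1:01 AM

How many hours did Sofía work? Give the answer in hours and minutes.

Overnight: 7:40 PM → midnight = 4 h 20 min; midnight → 1:01 AM = 1 h 1 min; span 5 h 21 min

5 h 21 min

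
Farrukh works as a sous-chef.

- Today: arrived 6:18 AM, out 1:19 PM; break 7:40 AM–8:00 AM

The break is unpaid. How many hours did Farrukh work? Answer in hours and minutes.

Today: 6:18 AM–1:19 PM = 7 h 1 min; less 20 min break → 6 h 41 min

6 h 41 min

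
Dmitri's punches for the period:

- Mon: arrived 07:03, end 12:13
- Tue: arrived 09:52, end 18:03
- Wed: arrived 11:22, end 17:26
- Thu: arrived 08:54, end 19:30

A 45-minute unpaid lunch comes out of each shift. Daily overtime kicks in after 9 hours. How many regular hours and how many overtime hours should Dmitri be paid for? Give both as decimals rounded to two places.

Regular 26.17 hours, overtime 0.85 hours

Mon: 07:03–12:13 = 5 h 10 min; less 45 min break → 4 h 25 min
Tue: 09:52–18:03 = 8 h 11 min; less 45 min break → 7 h 26 min
Wed: 11:22–17:26 = 6 h 4 min; less 45 min break → 5 h 19 min
Thu: 08:54–19:30 = 10 h 36 min; less 45 min break → 9 h 51 min
Mon reg 4 h 25 min / OT 0 h 0 min; Tue reg 7 h 26 min / OT 0 h 0 min; Wed reg 5 h 19 min / OT 0 h 0 min; Thu reg 9 h 0 min / OT 0 h 51 min.
Totals: regular 26 h 10 min, overtime 0 h 51 min.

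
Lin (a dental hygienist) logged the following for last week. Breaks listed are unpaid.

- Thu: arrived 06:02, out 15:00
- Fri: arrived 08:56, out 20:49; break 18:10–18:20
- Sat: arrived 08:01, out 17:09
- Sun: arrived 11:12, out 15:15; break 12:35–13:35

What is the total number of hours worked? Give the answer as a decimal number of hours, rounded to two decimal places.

Thu: 06:02–15:00 = 8 h 58 min
Fri: 08:56–20:49 = 11 h 53 min; less 10 min break → 11 h 43 min
Sat: 08:01–17:09 = 9 h 8 min
Sun: 11:12–15:15 = 4 h 3 min; less 60 min break → 3 h 3 min
Total: 8 h 58 min + 11 h 43 min + 9 h 8 min + 3 h 3 min = 32 h 52 min.

32.87 hours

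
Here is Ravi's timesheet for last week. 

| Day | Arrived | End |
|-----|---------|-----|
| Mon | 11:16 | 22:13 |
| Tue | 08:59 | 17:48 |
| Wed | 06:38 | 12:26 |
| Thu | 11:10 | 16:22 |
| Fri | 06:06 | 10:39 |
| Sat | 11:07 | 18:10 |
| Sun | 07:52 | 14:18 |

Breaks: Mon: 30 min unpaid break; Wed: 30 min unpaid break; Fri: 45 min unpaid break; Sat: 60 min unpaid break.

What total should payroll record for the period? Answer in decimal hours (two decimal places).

Mon: 11:16–22:13 = 10 h 57 min; less 30 min break → 10 h 27 min
Tue: 08:59–17:48 = 8 h 49 min
Wed: 06:38–12:26 = 5 h 48 min; less 30 min break → 5 h 18 min
Thu: 11:10–16:22 = 5 h 12 min
Fri: 06:06–10:39 = 4 h 33 min; less 45 min break → 3 h 48 min
Sat: 11:07–18:10 = 7 h 3 min; less 60 min break → 6 h 3 min
Sun: 07:52–14:18 = 6 h 26 min
Total: 10 h 27 min + 8 h 49 min + 5 h 18 min + 5 h 12 min + 3 h 48 min + 6 h 3 min + 6 h 26 min = 46 h 3 min.

46.05 hours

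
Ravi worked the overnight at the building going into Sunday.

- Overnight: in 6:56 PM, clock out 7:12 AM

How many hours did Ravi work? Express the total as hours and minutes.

12 h 16 min

Overnight: 6:56 PM → midnight = 5 h 4 min; midnight → 7:12 AM = 7 h 12 min; span 12 h 16 min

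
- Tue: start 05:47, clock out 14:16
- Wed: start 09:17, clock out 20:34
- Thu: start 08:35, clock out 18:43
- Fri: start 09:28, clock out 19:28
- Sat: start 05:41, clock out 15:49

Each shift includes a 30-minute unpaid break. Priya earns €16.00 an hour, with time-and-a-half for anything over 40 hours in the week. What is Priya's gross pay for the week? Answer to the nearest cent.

€820.80

Tue: 05:47–14:16 = 8 h 29 min; less 30 min break → 7 h 59 min
Wed: 09:17–20:34 = 11 h 17 min; less 30 min break → 10 h 47 min
Thu: 08:35–18:43 = 10 h 8 min; less 30 min break → 9 h 38 min
Fri: 09:28–19:28 = 10 h 0 min; less 30 min break → 9 h 30 min
Sat: 05:41–15:49 = 10 h 8 min; less 30 min break → 9 h 38 min
Total worked: 47 h 32 min = 2852 min.
Regular 40 h 0 min = 2400 min at €16.00/h; overtime 7 h 32 min = 452 min at €24.00/h.
Pay = (2400 × €16.00 + 452 × €24.00) ÷ 60 = €820.80.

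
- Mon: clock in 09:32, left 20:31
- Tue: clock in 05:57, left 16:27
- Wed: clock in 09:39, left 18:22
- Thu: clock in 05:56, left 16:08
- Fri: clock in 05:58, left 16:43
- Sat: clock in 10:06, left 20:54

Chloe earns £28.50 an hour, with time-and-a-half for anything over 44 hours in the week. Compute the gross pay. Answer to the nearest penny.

£2021.36

Mon: 09:32–20:31 = 10 h 59 min
Tue: 05:57–16:27 = 10 h 30 min
Wed: 09:39–18:22 = 8 h 43 min
Thu: 05:56–16:08 = 10 h 12 min
Fri: 05:58–16:43 = 10 h 45 min
Sat: 10:06–20:54 = 10 h 48 min
Total worked: 61 h 57 min = 3717 min.
Regular 44 h 0 min = 2640 min at £28.50/h; overtime 17 h 57 min = 1077 min at £42.75/h.
Pay = (2640 × £28.50 + 1077 × £42.75) ÷ 60 = £2021.36.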